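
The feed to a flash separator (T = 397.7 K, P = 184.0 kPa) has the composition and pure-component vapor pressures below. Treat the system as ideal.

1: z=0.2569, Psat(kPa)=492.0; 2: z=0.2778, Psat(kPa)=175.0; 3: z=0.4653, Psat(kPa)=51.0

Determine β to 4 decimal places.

Raoult's law: Kᵢ = Pᵢˢᵃᵗ/P = Pᵢˢᵃᵗ/184.0.
  K_1 = 492.0/184.0 = 2.673913, K_2 = 175.0/184.0 = 0.951087, K_3 = 51.0/184.0 = 0.277174
Let β = V/F and solve Σ zᵢ(Kᵢ−1)/(1+β(Kᵢ−1)) = 0.
g(0) = ΣzᵢKᵢ − 1 = 0.0801 and g(1) = 1 − Σzᵢ/Kᵢ = -1.0669, so a root lies in (0, 1).
Newton iteration, β⁰ = 0.5:
  β = 0.5000: g = -0.30651, g' = -0.8102 → β = 0.1217
  β = 0.1217: g = -0.02517, g' = -0.7898 → β = 0.0898
  β = 0.0898: g = 0.00050, g' = -0.8227 → β = 0.0904
Converged at β = 0.0904.

β = 0.0904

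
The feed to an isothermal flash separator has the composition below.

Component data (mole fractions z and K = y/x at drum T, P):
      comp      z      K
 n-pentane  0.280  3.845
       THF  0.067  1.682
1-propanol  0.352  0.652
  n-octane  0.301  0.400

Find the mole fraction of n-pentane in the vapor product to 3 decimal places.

y_n-pentane = 0.479

Rachford–Rice: g(β) = Σ zᵢ(Kᵢ−1)/(1+β(Kᵢ−1)) = 0.
Check two-phase: ΣzᵢKᵢ = 1.539 > 1 and Σzᵢ/Kᵢ = 1.405 > 1, so g(0) = 0.539 > 0 and g(1) = -0.405 < 0.
Newton–Raphson from β = 0.5:
  β = 0.500: g = -0.0434, g' = -0.687 → β = 0.437
  β = 0.437: g = 0.0012, g' = -0.727 → β = 0.438
Converged at β = 0.438.
Compositions from xᵢ = zᵢ/(1+β(Kᵢ−1)), yᵢ = Kᵢxᵢ:
  n-pentane: x = 0.125, y = 0.479
  THF: x = 0.052, y = 0.087
  1-propanol: x = 0.415, y = 0.271
  n-octane: x = 0.408, y = 0.163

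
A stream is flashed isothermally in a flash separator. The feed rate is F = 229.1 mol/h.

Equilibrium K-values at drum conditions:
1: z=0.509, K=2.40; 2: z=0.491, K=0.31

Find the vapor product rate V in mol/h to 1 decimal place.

V = 88.7 mol/h

Let β = V/F and solve Σ zᵢ(Kᵢ−1)/(1+β(Kᵢ−1)) = 0.
Feasibility: ΣzᵢKᵢ = 1.374, Σzᵢ/Kᵢ = 1.796 — both > 1, two phases present.
Binary case is linear: z₁(K₁−1)(1+β(K₂−1)) + z₂(K₂−1)(1+β(K₁−1)) = 0
⇒ β = [z₁(K₁−1)+z₂(K₂−1)] / [−(K₁−1)(K₂−1)] = 0.3738/0.9660 = 0.387
Then V = β·F = 0.3870·229.1 = 88.7 mol/h and L = F − V = 140.4 mol/h.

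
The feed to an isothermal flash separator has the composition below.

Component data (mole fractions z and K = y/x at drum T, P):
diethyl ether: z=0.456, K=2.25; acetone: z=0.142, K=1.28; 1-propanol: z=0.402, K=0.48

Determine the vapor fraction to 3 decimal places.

ψ = 0.718

Iterate (Newton) starting at ψ = 0.5:
  ψ = 0.500: g = 0.1032, g' = -0.477 → ψ = 0.716
  ψ = 0.716: g = 0.0007, g' = -0.482 → ψ = 0.718
Converged at ψ = 0.718.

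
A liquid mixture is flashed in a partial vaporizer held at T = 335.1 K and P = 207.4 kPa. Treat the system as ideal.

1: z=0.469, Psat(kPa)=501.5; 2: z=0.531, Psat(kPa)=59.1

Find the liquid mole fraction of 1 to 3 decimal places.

Raoult's law: Kᵢ = Pᵢˢᵃᵗ/P = Pᵢˢᵃᵗ/207.4.
  K_1 = 501.5/207.4 = 2.41803, K_2 = 59.1/207.4 = 0.28496
Iterate (Newton) starting at ψ = 0.5:
  ψ = 0.500: g = -0.2018, g' = -0.981 → ψ = 0.294
  ψ = 0.294: g = -0.0115, g' = -0.905 → ψ = 0.281
Converged at ψ = 0.281.
Compositions from xᵢ = zᵢ/(1+ψ(Kᵢ−1)), yᵢ = Kᵢxᵢ:
  1: x = 0.335, y = 0.811
  2: x = 0.665, y = 0.189

x_1 = 0.335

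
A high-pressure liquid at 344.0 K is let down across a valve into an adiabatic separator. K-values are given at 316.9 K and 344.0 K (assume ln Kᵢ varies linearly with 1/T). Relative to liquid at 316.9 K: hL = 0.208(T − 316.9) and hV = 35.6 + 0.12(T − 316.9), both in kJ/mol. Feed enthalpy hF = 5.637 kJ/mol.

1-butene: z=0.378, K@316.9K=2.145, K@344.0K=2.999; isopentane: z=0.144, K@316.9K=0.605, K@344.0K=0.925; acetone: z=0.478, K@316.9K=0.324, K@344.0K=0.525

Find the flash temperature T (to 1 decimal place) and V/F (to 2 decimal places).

T = 320.2 K, V/F = 0.14

Adiabatic flash: solve Rachford–Rice at each trial T, then check hF = ψ·hV(T) + (1−ψ)·hL(T).
  T = 316.9 K: K = (2.145, 0.605, 0.324), RR gives ψ = 0.074, H_out = 2.648 kJ/mol
  T = 344.0 K: K = (2.999, 0.925, 0.525), RR gives ψ = 0.628, H_out = 26.504 kJ/mol
  T = 330.4 K: K = (2.552, 0.754, 0.416), RR gives ψ = 0.336, H_out = 14.361 kJ/mol
  T = 323.6 K: K = (2.343, 0.676, 0.368), RR gives ψ = 0.206, H_out = 8.615 kJ/mol
  T = 320.2 K: K = (2.241, 0.640, 0.345), RR gives ψ = 0.141, H_out = 5.650 kJ/mol
  T = 318.5 K: K = (2.191, 0.622, 0.334), RR gives ψ = 0.107, H_out = 4.123 kJ/mol
Linear interpolation between T = 318.5 (H_out = 4.123) and T = 320.2 (H_out = 5.650) on hF = 5.637 gives T ≈ 320.2 K, at which ψ = 0.14.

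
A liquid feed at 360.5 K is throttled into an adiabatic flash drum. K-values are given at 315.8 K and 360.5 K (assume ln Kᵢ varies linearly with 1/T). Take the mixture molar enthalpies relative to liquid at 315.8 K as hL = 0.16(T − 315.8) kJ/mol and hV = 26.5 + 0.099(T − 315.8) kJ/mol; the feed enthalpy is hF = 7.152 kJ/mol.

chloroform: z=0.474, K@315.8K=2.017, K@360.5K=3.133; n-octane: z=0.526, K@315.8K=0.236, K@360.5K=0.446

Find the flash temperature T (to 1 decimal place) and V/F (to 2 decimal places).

Adiabatic flash: solve Rachford–Rice at each trial T, then check hF = ψ·hV(T) + (1−ψ)·hL(T).
  T = 315.8 K: K = (2.017, 0.236), RR gives ψ = 0.103, H_out = 2.735 kJ/mol
  T = 360.5 K: K = (3.133, 0.446), RR gives ψ = 0.609, H_out = 21.630 kJ/mol
  T = 338.1 K: K = (2.549, 0.331), RR gives ψ = 0.369, H_out = 12.848 kJ/mol
  T = 327.0 K: K = (2.278, 0.281), RR gives ψ = 0.248, H_out = 8.194 kJ/mol
  T = 321.4 K: K = (2.146, 0.258), RR gives ψ = 0.180, H_out = 5.599 kJ/mol
  T = 324.2 K: K = (2.211, 0.270), RR gives ψ = 0.215, H_out = 6.924 kJ/mol
  T = 325.6 K: K = (2.245, 0.275), RR gives ψ = 0.232, H_out = 7.565 kJ/mol
Linear interpolation between T = 324.2 (H_out = 6.924) and T = 325.6 (H_out = 7.565) on hF = 7.152 gives T ≈ 324.7 K, at which ψ = 0.22.

T = 324.7 K, V/F = 0.22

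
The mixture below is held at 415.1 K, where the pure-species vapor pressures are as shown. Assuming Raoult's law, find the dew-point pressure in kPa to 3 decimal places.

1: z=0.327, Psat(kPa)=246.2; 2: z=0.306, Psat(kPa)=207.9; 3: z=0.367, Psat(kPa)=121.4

Pdew = 171.729 kPa

At the dew point ψ → 1, so Σzᵢ/Kᵢ = 1 with Kᵢ = Pᵢˢᵃᵗ/P ⇒ 1/P = Σzᵢ/Pᵢˢᵃᵗ.
1/P = 0.327/246.2 + 0.306/207.9 + 0.367/121.4 = 0.005823 ⇒ P = 171.729 kPa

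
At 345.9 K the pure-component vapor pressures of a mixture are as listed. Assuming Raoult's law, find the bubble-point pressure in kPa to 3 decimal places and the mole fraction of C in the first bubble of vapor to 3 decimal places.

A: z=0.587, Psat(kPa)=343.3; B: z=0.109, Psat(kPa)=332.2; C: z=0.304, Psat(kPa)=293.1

Pbub = 326.829 kPa, y_C = 0.273

At the bubble point ψ → 0, so ΣzᵢKᵢ = 1 with Kᵢ = Pᵢˢᵃᵗ/P ⇒ P = ΣzᵢPᵢˢᵃᵗ.
P = 0.587·343.3 + 0.109·332.2 + 0.304·293.1 = 326.829 kPa
yᵢ = zᵢPᵢˢᵃᵗ/P ⇒ y_C = 0.304·293.1/326.829 = 0.273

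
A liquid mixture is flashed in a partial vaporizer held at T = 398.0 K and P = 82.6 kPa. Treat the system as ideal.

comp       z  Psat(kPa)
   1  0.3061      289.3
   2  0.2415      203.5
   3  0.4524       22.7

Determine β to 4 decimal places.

β = 0.5260

Raoult's law: Kᵢ = Pᵢˢᵃᵗ/P = Pᵢˢᵃᵗ/82.6.
  K_1 = 289.3/82.6 = 3.502421, K_2 = 203.5/82.6 = 2.463680, K_3 = 22.7/82.6 = 0.274818
Newton iteration, β⁰ = 0.5:
  β = 0.5000: g = 0.02967, g' = -1.1363 → β = 0.5261
  β = 0.5261: g = -0.00009, g' = -1.1443 → β = 0.5260
Converged at β = 0.5260.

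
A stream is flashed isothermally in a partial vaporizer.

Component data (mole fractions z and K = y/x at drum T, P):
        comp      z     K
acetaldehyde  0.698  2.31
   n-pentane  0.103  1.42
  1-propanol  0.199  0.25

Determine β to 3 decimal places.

Rachford–Rice: g(β) = Σ zᵢ(Kᵢ−1)/(1+β(Kᵢ−1)) = 0.
Check two-phase: ΣzᵢKᵢ = 1.808 > 1 and Σzᵢ/Kᵢ = 1.171 > 1, so g(0) = 0.808 > 0 and g(1) = -0.171 < 0.
Newton–Raphson from β = 0.5:
  β = 0.500: g = 0.3494, g' = -0.736 → β = 0.975
  β = 0.975: g = -0.1224, g' = -1.787 → β = 0.906
  β = 0.906: g = -0.0163, g' = -1.350 → β = 0.894
Converged at β = 0.894.

β = 0.894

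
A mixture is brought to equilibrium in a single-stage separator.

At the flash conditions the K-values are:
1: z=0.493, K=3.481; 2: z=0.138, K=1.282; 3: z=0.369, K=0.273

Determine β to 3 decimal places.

β = 0.643

Newton iteration, β⁰ = 0.5:
  β = 0.500: g = 0.1586, g' = -1.094 → β = 0.645
  β = 0.645: g = -0.0017, g' = -1.148 → β = 0.643
Converged at β = 0.643.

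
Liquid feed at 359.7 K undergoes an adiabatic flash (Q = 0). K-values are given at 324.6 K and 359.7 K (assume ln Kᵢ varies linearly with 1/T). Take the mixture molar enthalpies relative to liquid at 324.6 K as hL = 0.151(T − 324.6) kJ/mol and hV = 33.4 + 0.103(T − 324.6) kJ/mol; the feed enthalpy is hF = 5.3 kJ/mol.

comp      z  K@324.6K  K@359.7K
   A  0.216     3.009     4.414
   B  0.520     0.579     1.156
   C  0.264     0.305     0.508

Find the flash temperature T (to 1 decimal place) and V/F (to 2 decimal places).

Adiabatic flash: solve Rachford–Rice at each trial T, then check hF = ψ·hV(T) + (1−ψ)·hL(T).
  T = 324.6 K: K = (3.009, 0.579, 0.305), RR gives ψ = 0.030, H_out = 1.008 kJ/mol
  T = 359.7 K: K = (4.414, 1.156, 0.508), RR gives ψ = 0.951, H_out = 35.477 kJ/mol
  T = 342.1 K: K = (3.678, 0.832, 0.399), RR gives ψ = 0.358, H_out = 14.298 kJ/mol
  T = 333.4 K: K = (3.338, 0.698, 0.350), RR gives ψ = 0.174, H_out = 7.058 kJ/mol
  T = 329.0 K: K = (3.171, 0.637, 0.327), RR gives ψ = 0.099, H_out = 3.937 kJ/mol
  T = 331.2 K: K = (3.254, 0.667, 0.338), RR gives ψ = 0.135, H_out = 5.466 kJ/mol
Linear interpolation between T = 329.0 (H_out = 3.937) and T = 331.2 (H_out = 5.466) on hF = 5.3 gives T ≈ 331.0 K, at which ψ = 0.13.

T = 331.0 K, V/F = 0.13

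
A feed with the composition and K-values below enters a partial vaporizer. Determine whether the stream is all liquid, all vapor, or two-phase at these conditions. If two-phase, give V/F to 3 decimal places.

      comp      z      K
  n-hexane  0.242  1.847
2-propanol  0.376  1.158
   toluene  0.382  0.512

two-phase, V/F = 0.307

ΣzᵢKᵢ = 1.078; Σzᵢ/Kᵢ = 1.202.
Both exceed 1, so a two-phase solution exists.
Rachford–Rice: g(ψ) = Σ zᵢ(Kᵢ−1)/(1+ψ(Kᵢ−1)) = 0.
Newton–Raphson from ψ = 0.49:
  ψ = 0.490: g = -0.0450, g' = -0.252 → ψ = 0.311
  ψ = 0.311: g = -0.0010, g' = -0.244 → ψ = 0.307
Converged at ψ = 0.307.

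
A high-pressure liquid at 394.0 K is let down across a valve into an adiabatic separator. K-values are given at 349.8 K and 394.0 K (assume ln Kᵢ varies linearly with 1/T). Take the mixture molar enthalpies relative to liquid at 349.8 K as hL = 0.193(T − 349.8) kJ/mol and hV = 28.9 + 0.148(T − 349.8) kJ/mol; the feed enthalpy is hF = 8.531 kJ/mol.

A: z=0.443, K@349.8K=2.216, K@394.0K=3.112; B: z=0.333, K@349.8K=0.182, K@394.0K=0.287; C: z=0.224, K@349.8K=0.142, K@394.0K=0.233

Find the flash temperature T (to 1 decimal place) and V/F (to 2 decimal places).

Adiabatic flash: solve Rachford–Rice at each trial T, then check hF = ψ·hV(T) + (1−ψ)·hL(T).
  T = 349.8 K: K = (2.216, 0.182, 0.142), RR gives ψ = 0.073, H_out = 2.111 kJ/mol
  T = 394.0 K: K = (3.112, 0.287, 0.233), RR gives ψ = 0.339, H_out = 17.652 kJ/mol
  T = 371.9 K: K = (2.653, 0.232, 0.185), RR gives ψ = 0.226, H_out = 10.560 kJ/mol
  T = 360.9 K: K = (2.432, 0.206, 0.163), RR gives ψ = 0.157, H_out = 6.603 kJ/mol
  T = 366.4 K: K = (2.542, 0.219, 0.173), RR gives ψ = 0.193, H_out = 8.630 kJ/mol
  T = 363.6 K: K = (2.486, 0.212, 0.168), RR gives ψ = 0.175, H_out = 7.612 kJ/mol
  T = 365.0 K: K = (2.514, 0.216, 0.171), RR gives ψ = 0.184, H_out = 8.124 kJ/mol
Linear interpolation between T = 365.0 (H_out = 8.124) and T = 366.4 (H_out = 8.630) on hF = 8.531 gives T ≈ 366.1 K, at which ψ = 0.19.

T = 366.1 K, V/F = 0.19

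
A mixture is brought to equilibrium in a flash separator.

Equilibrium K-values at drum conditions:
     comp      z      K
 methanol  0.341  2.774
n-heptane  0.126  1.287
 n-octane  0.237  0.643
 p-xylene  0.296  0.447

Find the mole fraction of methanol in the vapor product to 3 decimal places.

Let ψ = V/F and solve Σ zᵢ(Kᵢ−1)/(1+ψ(Kᵢ−1)) = 0.
Feasibility: ΣzᵢKᵢ = 1.393, Σzᵢ/Kᵢ = 1.252 — both > 1, two phases present.
Newton iteration, ψ⁰ = 0.69:
  ψ = 0.690: g = -0.0748, g' = -0.514 → ψ = 0.545
  ψ = 0.545: g = -0.0003, g' = -0.517 → ψ = 0.544
Converged at ψ = 0.544.
Compositions from xᵢ = zᵢ/(1+ψ(Kᵢ−1)), yᵢ = Kᵢxᵢ:
  methanol: x = 0.174, y = 0.481
  n-heptane: x = 0.109, y = 0.140
  n-octane: x = 0.294, y = 0.189
  p-xylene: x = 0.423, y = 0.189

y_methanol = 0.481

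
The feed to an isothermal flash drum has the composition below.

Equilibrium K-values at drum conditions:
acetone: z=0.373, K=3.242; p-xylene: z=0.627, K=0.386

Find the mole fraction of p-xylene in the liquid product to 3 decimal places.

Newton iteration, ψ⁰ = 0.5:
  ψ = 0.500: g = -0.1612, g' = -0.909 → ψ = 0.323
  ψ = 0.323: g = 0.0052, g' = -0.999 → ψ = 0.328
Converged at ψ = 0.328.
Compositions from xᵢ = zᵢ/(1+ψ(Kᵢ−1)), yᵢ = Kᵢxᵢ:
  acetone: x = 0.215, y = 0.697
  p-xylene: x = 0.785, y = 0.303

x_p-xylene = 0.785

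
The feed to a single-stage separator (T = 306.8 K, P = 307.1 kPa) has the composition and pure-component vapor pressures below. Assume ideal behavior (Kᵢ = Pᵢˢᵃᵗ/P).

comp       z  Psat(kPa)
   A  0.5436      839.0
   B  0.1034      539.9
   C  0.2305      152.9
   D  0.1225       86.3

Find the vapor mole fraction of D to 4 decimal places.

y_D = 0.0885

Raoult's law: Kᵢ = Pᵢˢᵃᵗ/P = Pᵢˢᵃᵗ/307.1.
  K_A = 839.0/307.1 = 2.732009, K_B = 539.9/307.1 = 1.758059, K_C = 152.9/307.1 = 0.497883, K_D = 86.3/307.1 = 0.281016
Iterate (Newton) starting at ψ = 0.5:
  ψ = 0.5000: g = 0.26936, g' = -0.7575 → ψ = 0.8556
  ψ = 0.8556: g = -0.00485, g' = -0.8928 → ψ = 0.8501
Converged at ψ = 0.8501.
Compositions from xᵢ = zᵢ/(1+ψ(Kᵢ−1)), yᵢ = Kᵢxᵢ:
  A: x = 0.2199, y = 0.6007
  B: x = 0.0629, y = 0.1105
  C: x = 0.4022, y = 0.2002
  D: x = 0.3151, y = 0.0885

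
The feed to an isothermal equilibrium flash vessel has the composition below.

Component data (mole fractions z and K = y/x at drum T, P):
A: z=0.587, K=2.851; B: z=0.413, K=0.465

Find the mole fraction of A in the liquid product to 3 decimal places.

Let ψ = V/F and solve Σ zᵢ(Kᵢ−1)/(1+ψ(Kᵢ−1)) = 0.
Check two-phase: ΣzᵢKᵢ = 1.866 > 1 and Σzᵢ/Kᵢ = 1.094 > 1, so g(0) = 0.866 > 0 and g(1) = -0.094 < 0.
Iterate (Newton) starting at ψ = 0.58:
  ψ = 0.580: g = 0.2036, g' = -0.716 → ψ = 0.864
  ψ = 0.864: g = 0.0069, g' = -0.707 → ψ = 0.874
Converged at ψ = 0.874.
Compositions from xᵢ = zᵢ/(1+ψ(Kᵢ−1)), yᵢ = Kᵢxᵢ:
  A: x = 0.224, y = 0.639
  B: x = 0.776, y = 0.361

x_A = 0.224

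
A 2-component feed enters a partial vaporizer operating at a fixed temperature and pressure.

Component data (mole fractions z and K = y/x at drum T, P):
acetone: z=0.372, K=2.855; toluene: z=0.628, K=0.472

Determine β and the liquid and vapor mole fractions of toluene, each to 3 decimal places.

Rachford–Rice: g(β) = Σ zᵢ(Kᵢ−1)/(1+β(Kᵢ−1)) = 0.
Feasibility: ΣzᵢKᵢ = 1.358, Σzᵢ/Kᵢ = 1.461 — both > 1, two phases present.
Binary case is linear: z₁(K₁−1)(1+β(K₂−1)) + z₂(K₂−1)(1+β(K₁−1)) = 0
⇒ β = [z₁(K₁−1)+z₂(K₂−1)] / [−(K₁−1)(K₂−1)] = 0.3585/0.9794 = 0.366
Compositions from xᵢ = zᵢ/(1+β(Kᵢ−1)), yᵢ = Kᵢxᵢ:
  acetone: x = 0.222, y = 0.633
  toluene: x = 0.778, y = 0.367

β = 0.366, x_toluene = 0.778, y_toluene = 0.367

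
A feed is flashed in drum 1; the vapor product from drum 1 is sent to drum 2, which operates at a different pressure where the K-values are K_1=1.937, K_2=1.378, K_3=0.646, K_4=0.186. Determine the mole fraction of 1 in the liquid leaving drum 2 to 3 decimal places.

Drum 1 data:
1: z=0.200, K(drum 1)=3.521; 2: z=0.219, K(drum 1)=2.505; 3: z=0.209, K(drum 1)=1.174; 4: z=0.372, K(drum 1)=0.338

Drum 1:
Iterate (Newton) starting at ψ₁ = 0.5:
  ψ₁ = 0.500: g = 0.0765, g' = -0.780 → ψ₁ = 0.598
Converged at ψ₁ = 0.598.
Drum-1 compositions:
  1: x = 0.080, y = 0.281
  2: x = 0.115, y = 0.289
  3: x = 0.189, y = 0.222
  4: x = 0.616, y = 0.208
Drum-2 feed = drum-1 vapor: z₂ = (0.2809, 0.2888, 0.2222, 0.2081).
Drum 2:
Rachford–Rice: g(ψ₂) = Σ zᵢ(Kᵢ−1)/(1+ψ₂(Kᵢ−1)) = 0.
Feasibility: ΣzᵢKᵢ = 1.124, Σzᵢ/Kᵢ = 1.817 — both > 1, two phases present.
Newton iteration, ψ₂⁰ = 0.5:
  ψ₂ = 0.500: g = -0.1102, g' = -0.577 → ψ₂ = 0.309
  ψ₂ = 0.309: g = -0.0128, g' = -0.463 → ψ₂ = 0.281
Converged at ψ₂ = 0.281.
  1: x = 0.222, y = 0.431
  2: x = 0.261, y = 0.360
  3: x = 0.247, y = 0.159
  4: x = 0.270, y = 0.050

x_1 (drum 2) = 0.222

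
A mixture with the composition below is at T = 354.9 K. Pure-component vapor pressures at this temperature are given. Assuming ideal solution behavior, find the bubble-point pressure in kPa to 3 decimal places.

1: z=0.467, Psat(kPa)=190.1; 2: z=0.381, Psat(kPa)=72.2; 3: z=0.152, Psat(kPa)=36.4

At the bubble point ψ → 0, so ΣzᵢKᵢ = 1 with Kᵢ = Pᵢˢᵃᵗ/P ⇒ P = ΣzᵢPᵢˢᵃᵗ.
P = 0.467·190.1 + 0.381·72.2 + 0.152·36.4 = 121.818 kPa

Pbub = 121.818 kPa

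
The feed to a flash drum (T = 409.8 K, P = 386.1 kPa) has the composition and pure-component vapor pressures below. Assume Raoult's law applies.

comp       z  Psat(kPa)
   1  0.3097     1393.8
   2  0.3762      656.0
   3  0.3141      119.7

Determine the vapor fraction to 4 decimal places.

Raoult's law: Kᵢ = Pᵢˢᵃᵗ/P = Pᵢˢᵃᵗ/386.1.
  K_1 = 1393.8/386.1 = 3.609946, K_2 = 656.0/386.1 = 1.699042, K_3 = 119.7/386.1 = 0.310023
Let ψ = V/F and solve Σ zᵢ(Kᵢ−1)/(1+ψ(Kᵢ−1)) = 0.
Check two-phase: ΣzᵢKᵢ = 1.8546 > 1 and Σzᵢ/Kᵢ = 1.3204 > 1, so g(0) = 0.8546 > 0 and g(1) = -0.3204 < 0.
Newton–Raphson from ψ = 0.5:
  ψ = 0.5000: g = 0.21468, g' = -0.8465 → ψ = 0.7536
  ψ = 0.7536: g = -0.00678, g' = -0.9674 → ψ = 0.7466
Converged at ψ = 0.7466.

ψ = 0.7466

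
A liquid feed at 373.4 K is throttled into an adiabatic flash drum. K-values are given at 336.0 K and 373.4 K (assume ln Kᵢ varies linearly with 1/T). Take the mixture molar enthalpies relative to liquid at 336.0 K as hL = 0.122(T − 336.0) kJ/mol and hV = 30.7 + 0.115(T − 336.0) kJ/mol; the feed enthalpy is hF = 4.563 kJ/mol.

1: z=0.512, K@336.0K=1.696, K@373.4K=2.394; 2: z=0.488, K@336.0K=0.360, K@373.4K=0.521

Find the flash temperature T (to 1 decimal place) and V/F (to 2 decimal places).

Adiabatic flash: solve Rachford–Rice at each trial T, then check hF = ψ·hV(T) + (1−ψ)·hL(T).
  T = 336.0 K: K = (1.696, 0.360), RR gives ψ = 0.099, H_out = 3.035 kJ/mol
  T = 373.4 K: K = (2.394, 0.521), RR gives ψ = 0.719, H_out = 26.442 kJ/mol
  T = 354.7 K: K = (2.033, 0.437), RR gives ψ = 0.438, H_out = 15.662 kJ/mol
  T = 345.4 K: K = (1.863, 0.398), RR gives ψ = 0.285, H_out = 9.870 kJ/mol
  T = 340.7 K: K = (1.778, 0.379), RR gives ψ = 0.197, H_out = 6.625 kJ/mol
  T = 338.4 K: K = (1.738, 0.370), RR gives ψ = 0.151, H_out = 4.919 kJ/mol
Linear interpolation between T = 336.0 (H_out = 3.035) and T = 338.4 (H_out = 4.919) on hF = 4.563 gives T ≈ 337.9 K, at which ψ = 0.14.

T = 337.9 K, V/F = 0.14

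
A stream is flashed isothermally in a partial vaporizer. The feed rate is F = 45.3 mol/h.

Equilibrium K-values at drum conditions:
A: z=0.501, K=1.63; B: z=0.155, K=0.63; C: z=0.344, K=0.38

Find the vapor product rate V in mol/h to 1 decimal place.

V = 5.8 mol/h

Let ψ = V/F and solve Σ zᵢ(Kᵢ−1)/(1+ψ(Kᵢ−1)) = 0.
Check two-phase: ΣzᵢKᵢ = 1.045 > 1 and Σzᵢ/Kᵢ = 1.459 > 1, so g(0) = 0.045 > 0 and g(1) = -0.459 < 0.
Newton iteration, ψ⁰ = 0.5:
  ψ = 0.500: g = -0.1394, g' = -0.425 → ψ = 0.172
  ψ = 0.172: g = -0.0151, g' = -0.352 → ψ = 0.129
Converged at ψ = 0.129.
Then V = ψ·F = 0.1286·45.3 = 5.8 mol/h and L = F − V = 39.5 mol/h.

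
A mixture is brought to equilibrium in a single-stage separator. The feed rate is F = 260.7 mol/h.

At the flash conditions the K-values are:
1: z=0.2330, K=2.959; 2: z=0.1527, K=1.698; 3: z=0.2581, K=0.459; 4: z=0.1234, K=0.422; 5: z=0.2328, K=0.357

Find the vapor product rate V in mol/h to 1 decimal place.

Let ψ = V/F and solve Σ zᵢ(Kᵢ−1)/(1+ψ(Kᵢ−1)) = 0.
Feasibility: ΣzᵢKᵢ = 1.2024, Σzᵢ/Kᵢ = 1.6755 — both > 1, two phases present.
Newton–Raphson from ψ = 0.5:
  ψ = 0.5000: g = -0.20275, g' = -0.7017 → ψ = 0.2110
  ψ = 0.2110: g = 0.00378, g' = -0.7827 → ψ = 0.2159
Converged at ψ = 0.2159.
Then V = ψ·F = 0.2159·260.7 = 56.3 mol/h and L = F − V = 204.4 mol/h.

V = 56.3 mol/h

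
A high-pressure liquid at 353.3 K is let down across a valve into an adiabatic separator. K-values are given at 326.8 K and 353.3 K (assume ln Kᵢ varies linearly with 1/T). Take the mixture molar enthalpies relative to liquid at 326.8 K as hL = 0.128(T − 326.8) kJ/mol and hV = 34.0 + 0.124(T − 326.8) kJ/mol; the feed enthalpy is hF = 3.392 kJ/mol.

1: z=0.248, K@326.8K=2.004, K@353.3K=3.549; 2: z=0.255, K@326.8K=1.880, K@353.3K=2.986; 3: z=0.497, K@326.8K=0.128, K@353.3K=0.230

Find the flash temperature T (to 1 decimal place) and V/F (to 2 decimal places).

T = 328.7 K, V/F = 0.09

Adiabatic flash: solve Rachford–Rice at each trial T, then check hF = ψ·hV(T) + (1−ψ)·hL(T).
  T = 326.8 K: K = (2.004, 1.880, 0.128), RR gives ψ = 0.049, H_out = 1.654 kJ/mol
  T = 353.3 K: K = (3.549, 2.986, 0.230), RR gives ψ = 0.432, H_out = 18.034 kJ/mol
  T = 340.1 K: K = (2.700, 2.393, 0.174), RR gives ψ = 0.286, H_out = 11.409 kJ/mol
  T = 333.5 K: K = (2.335, 2.128, 0.150), RR gives ψ = 0.187, H_out = 7.214 kJ/mol
  T = 330.1 K: K = (2.163, 2.000, 0.138), RR gives ψ = 0.123, H_out = 4.613 kJ/mol
  T = 328.5 K: K = (2.085, 1.941, 0.133), RR gives ψ = 0.089, H_out = 3.241 kJ/mol
Linear interpolation between T = 328.5 (H_out = 3.241) and T = 330.1 (H_out = 4.613) on hF = 3.392 gives T ≈ 328.7 K, at which ψ = 0.09.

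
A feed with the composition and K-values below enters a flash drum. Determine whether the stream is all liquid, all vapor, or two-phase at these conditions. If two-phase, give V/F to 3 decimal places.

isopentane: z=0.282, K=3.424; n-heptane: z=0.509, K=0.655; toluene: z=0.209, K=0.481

two-phase, V/F = 0.411

ΣzᵢKᵢ = 1.399; Σzᵢ/Kᵢ = 1.294.
Both exceed 1, so a two-phase solution exists.
Let ψ = V/F and solve Σ zᵢ(Kᵢ−1)/(1+ψ(Kᵢ−1)) = 0.
Newton–Raphson from ψ = 0.43:
  ψ = 0.430: g = -0.0111, g' = -0.574 → ψ = 0.411
Converged at ψ = 0.411.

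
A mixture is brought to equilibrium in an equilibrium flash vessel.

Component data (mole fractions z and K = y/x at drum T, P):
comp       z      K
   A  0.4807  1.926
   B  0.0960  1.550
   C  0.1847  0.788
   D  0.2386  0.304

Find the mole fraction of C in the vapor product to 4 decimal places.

y_C = 0.1664

Rachford–Rice: g(ψ) = Σ zᵢ(Kᵢ−1)/(1+ψ(Kᵢ−1)) = 0.
Check two-phase: ΣzᵢKᵢ = 1.2927 > 1 and Σzᵢ/Kᵢ = 1.3308 > 1, so g(0) = 0.2927 > 0 and g(1) = -0.3308 < 0.
Newton–Raphson from ψ = 0.5:
  ψ = 0.5000: g = 0.04717, g' = -0.4927 → ψ = 0.5957
  ψ = 0.5957: g = -0.00186, g' = -0.5359 → ψ = 0.5923
Converged at ψ = 0.5922.
Compositions from xᵢ = zᵢ/(1+ψ(Kᵢ−1)), yᵢ = Kᵢxᵢ:
  A: x = 0.3104, y = 0.5979
  B: x = 0.0724, y = 0.1122
  C: x = 0.2112, y = 0.1664
  D: x = 0.4059, y = 0.1234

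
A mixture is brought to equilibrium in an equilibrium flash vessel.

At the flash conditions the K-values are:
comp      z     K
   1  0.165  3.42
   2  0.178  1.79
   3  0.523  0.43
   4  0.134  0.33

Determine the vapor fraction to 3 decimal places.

Rachford–Rice: g(ψ) = Σ zᵢ(Kᵢ−1)/(1+ψ(Kᵢ−1)) = 0.
g(0) = ΣzᵢKᵢ − 1 = 0.152 and g(1) = 1 − Σzᵢ/Kᵢ = -0.770, so a root lies in (0, 1).
Newton iteration, ψ⁰ = 0.58:
  ψ = 0.580: g = -0.3296, g' = -0.760 → ψ = 0.146
  ψ = 0.146: g = -0.0036, g' = -0.893 → ψ = 0.142
Converged at ψ = 0.142.

ψ = 0.142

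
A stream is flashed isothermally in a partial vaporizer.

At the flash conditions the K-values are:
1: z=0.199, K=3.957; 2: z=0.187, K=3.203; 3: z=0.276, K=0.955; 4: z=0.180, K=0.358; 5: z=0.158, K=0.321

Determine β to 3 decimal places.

Newton–Raphson from β = 0.5:
  β = 0.500: g = 0.0881, g' = -0.817 → β = 0.608
  β = 0.608: g = 0.0015, g' = -0.800 → β = 0.610
Converged at β = 0.610.

β = 0.610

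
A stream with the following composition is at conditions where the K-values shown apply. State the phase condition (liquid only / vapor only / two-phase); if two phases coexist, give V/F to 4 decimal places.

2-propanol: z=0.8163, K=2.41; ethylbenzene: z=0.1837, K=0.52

vapor only

ΣzᵢKᵢ = 2.0628; Σzᵢ/Kᵢ = 0.6920.
Since Σzᵢ/Kᵢ < 1 the mixture is above its dew point — single vapor phase.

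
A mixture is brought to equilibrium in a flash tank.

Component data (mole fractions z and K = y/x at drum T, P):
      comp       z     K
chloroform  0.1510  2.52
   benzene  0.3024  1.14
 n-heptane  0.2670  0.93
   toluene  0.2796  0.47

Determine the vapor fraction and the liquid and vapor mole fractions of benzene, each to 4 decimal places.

Material balance + equilibrium reduce to Σ zᵢ(Kᵢ−1)/(1+ψ(Kᵢ−1)) = 0.
g(0) = ΣzᵢKᵢ − 1 = 0.1050 and g(1) = 1 − Σzᵢ/Kᵢ = -0.2072, so a root lies in (0, 1).
Iterate (Newton) starting at ψ = 0.5:
  ψ = 0.5000: g = -0.05101, g' = -0.2646 → ψ = 0.3072
  ψ = 0.3072: g = 0.00094, g' = -0.2810 → ψ = 0.3106
Converged at ψ = 0.3106.
Compositions from xᵢ = zᵢ/(1+ψ(Kᵢ−1)), yᵢ = Kᵢxᵢ:
  chloroform: x = 0.1026, y = 0.2585
  benzene: x = 0.2898, y = 0.3304
  n-heptane: x = 0.2729, y = 0.2538
  toluene: x = 0.3347, y = 0.1573

ψ = 0.3106, x_benzene = 0.2898, y_benzene = 0.3304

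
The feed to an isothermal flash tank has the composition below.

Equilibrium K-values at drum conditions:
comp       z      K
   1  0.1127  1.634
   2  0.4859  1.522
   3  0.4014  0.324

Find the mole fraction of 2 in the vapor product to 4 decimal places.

y_2 = 0.6872

Newton iteration, β⁰ = 0.5:
  β = 0.5000: g = -0.15449, g' = -0.5279 → β = 0.2074
  β = 0.2074: g = -0.02357, g' = -0.3913 → β = 0.1471
  β = 0.1471: g = -0.00041, g' = -0.3783 → β = 0.1460
Converged at β = 0.1460.
Compositions from xᵢ = zᵢ/(1+β(Kᵢ−1)), yᵢ = Kᵢxᵢ:
  1: x = 0.1031, y = 0.1685
  2: x = 0.4515, y = 0.6872
  3: x = 0.4454, y = 0.1443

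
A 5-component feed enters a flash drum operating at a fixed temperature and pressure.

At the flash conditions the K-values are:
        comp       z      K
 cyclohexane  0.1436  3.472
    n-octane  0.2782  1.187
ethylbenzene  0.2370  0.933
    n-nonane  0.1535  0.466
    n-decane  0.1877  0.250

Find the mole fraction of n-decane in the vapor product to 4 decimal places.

y_n-decane = 0.0564

Material balance + equilibrium reduce to Σ zᵢ(Kᵢ−1)/(1+ψ(Kᵢ−1)) = 0.
Feasibility: ΣzᵢKᵢ = 1.1684, Σzᵢ/Kᵢ = 1.6100 — both > 1, two phases present.
Iterate (Newton) starting at ψ = 0.5:
  ψ = 0.5000: g = -0.14716, g' = -0.5365 → ψ = 0.2257
  ψ = 0.2257: g = -0.00103, g' = -0.5812 → ψ = 0.2240
Converged at ψ = 0.2240.
Compositions from xᵢ = zᵢ/(1+ψ(Kᵢ−1)), yᵢ = Kᵢxᵢ:
  cyclohexane: x = 0.0924, y = 0.3209
  n-octane: x = 0.2670, y = 0.3169
  ethylbenzene: x = 0.2406, y = 0.2245
  n-nonane: x = 0.1744, y = 0.0812
  n-decane: x = 0.2256, y = 0.0564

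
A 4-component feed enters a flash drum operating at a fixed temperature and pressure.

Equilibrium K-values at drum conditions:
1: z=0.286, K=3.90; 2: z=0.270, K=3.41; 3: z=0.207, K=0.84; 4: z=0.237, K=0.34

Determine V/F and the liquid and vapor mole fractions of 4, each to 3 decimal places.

V/F = 0.911, x_4 = 0.595, y_4 = 0.202

Rachford–Rice: g(V/F) = Σ zᵢ(Kᵢ−1)/(1+V/F(Kᵢ−1)) = 0.
g(0) = ΣzᵢKᵢ − 1 = 1.291 and g(1) = 1 − Σzᵢ/Kᵢ = -0.096, so a root lies in (0, 1).
Newton–Raphson from V/F = 0.43:
  V/F = 0.430: g = 0.4347, g' = -1.062 → V/F = 0.839
  V/F = 0.839: g = 0.0678, g' = -0.902 → V/F = 0.915
  V/F = 0.915: g = -0.0033, g' = -0.997 → V/F = 0.911
Converged at V/F = 0.911.
Compositions from xᵢ = zᵢ/(1+V/F(Kᵢ−1)), yᵢ = Kᵢxᵢ:
  1: x = 0.079, y = 0.306
  2: x = 0.084, y = 0.288
  3: x = 0.242, y = 0.204
  4: x = 0.595, y = 0.202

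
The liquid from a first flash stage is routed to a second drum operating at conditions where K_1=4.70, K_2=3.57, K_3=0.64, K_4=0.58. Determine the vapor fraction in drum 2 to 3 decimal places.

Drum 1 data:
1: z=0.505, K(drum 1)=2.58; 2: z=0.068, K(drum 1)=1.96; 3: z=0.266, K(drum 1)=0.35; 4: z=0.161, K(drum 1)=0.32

V/F (drum 2) = 0.603

Drum 1:
Newton iteration, ψ₁⁰ = 0.56:
  ψ₁ = 0.560: g = 0.0171, g' = -0.853 → ψ₁ = 0.580
Converged at ψ₁ = 0.580.
Drum-1 compositions:
  1: x = 0.264, y = 0.680
  2: x = 0.044, y = 0.086
  3: x = 0.427, y = 0.149
  4: x = 0.266, y = 0.085
Drum-2 feed = drum-1 liquid: z₂ = (0.2635, 0.0437, 0.4270, 0.2658).
Drum 2:
Newton iteration, ψ₂⁰ = 0.5:
  ψ₂ = 0.500: g = 0.0625, g' = -0.657 → ψ₂ = 0.595
  ψ₂ = 0.595: g = 0.0044, g' = -0.570 → ψ₂ = 0.603
Converged at ψ₂ = 0.603.
  1: x = 0.082, y = 0.383
  2: x = 0.017, y = 0.061
  3: x = 0.545, y = 0.349
  4: x = 0.356, y = 0.206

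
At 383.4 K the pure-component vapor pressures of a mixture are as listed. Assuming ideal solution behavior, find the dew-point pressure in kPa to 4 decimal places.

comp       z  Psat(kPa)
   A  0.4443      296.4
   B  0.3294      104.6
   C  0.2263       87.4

At the dew point ψ → 1, so Σzᵢ/Kᵢ = 1 with Kᵢ = Pᵢˢᵃᵗ/P ⇒ 1/P = Σzᵢ/Pᵢˢᵃᵗ.
1/P = 0.4443/296.4 + 0.3294/104.6 + 0.2263/87.4 = 0.0072374 ⇒ P = 138.1717 kPa

Pdew = 138.1717 kPa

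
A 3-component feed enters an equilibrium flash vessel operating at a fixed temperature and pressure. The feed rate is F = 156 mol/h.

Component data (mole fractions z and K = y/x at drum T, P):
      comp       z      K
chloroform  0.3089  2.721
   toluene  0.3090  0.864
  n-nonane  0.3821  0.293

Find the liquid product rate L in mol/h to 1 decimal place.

L = 117.0 mol/h

Material balance + equilibrium reduce to Σ zᵢ(Kᵢ−1)/(1+β(Kᵢ−1)) = 0.
g(0) = ΣzᵢKᵢ − 1 = 0.2194 and g(1) = 1 − Σzᵢ/Kᵢ = -0.7753, so a root lies in (0, 1).
Newton iteration, β⁰ = 0.5:
  β = 0.5000: g = -0.17721, g' = -0.7279 → β = 0.2565
  β = 0.2565: g = -0.00474, g' = -0.7314 → β = 0.2500
  β = 0.2500: g = 0.00001, g' = -0.7352 → β = 0.2501
Converged at β = 0.2501.
Then V = β·F = 0.2501·156 = 39.0 mol/h and L = F − V = 117.0 mol/h.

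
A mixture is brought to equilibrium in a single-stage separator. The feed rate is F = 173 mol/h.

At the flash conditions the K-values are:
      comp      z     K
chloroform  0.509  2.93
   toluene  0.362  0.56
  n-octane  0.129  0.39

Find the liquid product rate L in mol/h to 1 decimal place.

Let ψ = V/F and solve Σ zᵢ(Kᵢ−1)/(1+ψ(Kᵢ−1)) = 0.
Feasibility: ΣzᵢKᵢ = 1.744, Σzᵢ/Kᵢ = 1.151 — both > 1, two phases present.
Newton–Raphson from ψ = 0.5:
  ψ = 0.500: g = 0.1825, g' = -0.706 → ψ = 0.759
  ψ = 0.759: g = 0.0131, g' = -0.636 → ψ = 0.779
Converged at ψ = 0.779.
Then V = ψ·F = 0.7792·173 = 134.8 mol/h and L = F − V = 38.2 mol/h.

L = 38.2 mol/h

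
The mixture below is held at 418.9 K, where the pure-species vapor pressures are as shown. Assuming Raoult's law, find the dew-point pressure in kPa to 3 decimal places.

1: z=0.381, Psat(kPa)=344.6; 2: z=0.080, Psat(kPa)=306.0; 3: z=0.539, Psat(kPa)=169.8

Pdew = 220.197 kPa

At the dew point ψ → 1, so Σzᵢ/Kᵢ = 1 with Kᵢ = Pᵢˢᵃᵗ/P ⇒ 1/P = Σzᵢ/Pᵢˢᵃᵗ.
1/P = 0.381/344.6 + 0.080/306.0 + 0.539/169.8 = 0.004541 ⇒ P = 220.197 kPa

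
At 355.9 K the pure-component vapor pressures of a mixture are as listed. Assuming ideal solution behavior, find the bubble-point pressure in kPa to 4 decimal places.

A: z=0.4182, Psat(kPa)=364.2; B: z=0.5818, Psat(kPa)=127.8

At the bubble point ψ → 0, so ΣzᵢKᵢ = 1 with Kᵢ = Pᵢˢᵃᵗ/P ⇒ P = ΣzᵢPᵢˢᵃᵗ.
P = 0.4182·364.2 + 0.5818·127.8 = 226.6625 kPa

Pbub = 226.6625 kPa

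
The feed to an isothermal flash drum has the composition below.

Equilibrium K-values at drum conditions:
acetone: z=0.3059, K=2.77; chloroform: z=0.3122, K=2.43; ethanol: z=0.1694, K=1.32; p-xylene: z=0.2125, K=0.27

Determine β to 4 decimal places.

β = 0.8950

Material balance + equilibrium reduce to Σ zᵢ(Kᵢ−1)/(1+β(Kᵢ−1)) = 0.
Check two-phase: ΣzᵢKᵢ = 1.8870 > 1 and Σzᵢ/Kᵢ = 1.1543 > 1, so g(0) = 0.8870 > 0 and g(1) = -0.1543 < 0.
Newton iteration, β⁰ = 0.5:
  β = 0.5000: g = 0.35000, g' = -0.7805 → β = 0.9484
  β = 0.9484: g = -0.07104, g' = -1.4552 → β = 0.8996
  β = 0.8996: g = -0.00567, g' = -1.2361 → β = 0.8950
Converged at β = 0.8950.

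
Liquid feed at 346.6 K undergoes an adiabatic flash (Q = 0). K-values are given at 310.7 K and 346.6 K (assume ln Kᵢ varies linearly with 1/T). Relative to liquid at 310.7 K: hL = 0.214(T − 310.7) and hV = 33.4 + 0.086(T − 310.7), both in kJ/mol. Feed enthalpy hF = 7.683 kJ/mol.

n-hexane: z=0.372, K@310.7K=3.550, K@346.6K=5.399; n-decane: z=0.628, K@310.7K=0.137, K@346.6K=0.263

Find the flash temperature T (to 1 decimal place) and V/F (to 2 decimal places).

Adiabatic flash: solve Rachford–Rice at each trial T, then check hF = ψ·hV(T) + (1−ψ)·hL(T).
  T = 310.7 K: K = (3.550, 0.137), RR gives ψ = 0.185, H_out = 6.172 kJ/mol
  T = 346.6 K: K = (5.399, 0.263), RR gives ψ = 0.362, H_out = 18.110 kJ/mol
  T = 328.6 K: K = (4.426, 0.193), RR gives ψ = 0.278, H_out = 12.469 kJ/mol
  T = 319.6 K: K = (3.974, 0.163), RR gives ψ = 0.233, H_out = 9.434 kJ/mol
  T = 315.1 K: K = (3.756, 0.150), RR gives ψ = 0.210, H_out = 7.824 kJ/mol
  T = 312.9 K: K = (3.652, 0.143), RR gives ψ = 0.197, H_out = 7.009 kJ/mol
Linear interpolation between T = 312.9 (H_out = 7.009) and T = 315.1 (H_out = 7.824) on hF = 7.683 gives T ≈ 314.7 K, at which ψ = 0.21.

T = 314.7 K, V/F = 0.21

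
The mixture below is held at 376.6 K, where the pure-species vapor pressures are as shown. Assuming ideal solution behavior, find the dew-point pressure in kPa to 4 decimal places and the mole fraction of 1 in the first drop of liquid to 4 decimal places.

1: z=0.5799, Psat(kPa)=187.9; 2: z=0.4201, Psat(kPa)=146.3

At the dew point ψ → 1, so Σzᵢ/Kᵢ = 1 with Kᵢ = Pᵢˢᵃᵗ/P ⇒ 1/P = Σzᵢ/Pᵢˢᵃᵗ.
1/P = 0.5799/187.9 + 0.4201/146.3 = 0.0059577 ⇒ P = 167.8496 kPa
xᵢ = zᵢP/Pᵢˢᵃᵗ ⇒ x_1 = 0.5799·167.8496/187.9 = 0.5180

Pdew = 167.8496 kPa, x_1 = 0.5180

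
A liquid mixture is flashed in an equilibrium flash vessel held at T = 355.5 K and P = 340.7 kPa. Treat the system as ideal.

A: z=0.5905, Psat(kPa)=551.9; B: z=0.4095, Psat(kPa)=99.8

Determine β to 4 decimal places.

β = 0.1745

Raoult's law: Kᵢ = Pᵢˢᵃᵗ/P = Pᵢˢᵃᵗ/340.7.
  K_A = 551.9/340.7 = 1.619900, K_B = 99.8/340.7 = 0.292926
Material balance + equilibrium reduce to Σ zᵢ(Kᵢ−1)/(1+β(Kᵢ−1)) = 0.
Check two-phase: ΣzᵢKᵢ = 1.0765 > 1 and Σzᵢ/Kᵢ = 1.7625 > 1, so g(0) = 0.0765 > 0 and g(1) = -0.7625 < 0.
Binary case is linear: z₁(K₁−1)(1+β(K₂−1)) + z₂(K₂−1)(1+β(K₁−1)) = 0
⇒ β = [z₁(K₁−1)+z₂(K₂−1)] / [−(K₁−1)(K₂−1)] = 0.07650/0.43832 = 0.1745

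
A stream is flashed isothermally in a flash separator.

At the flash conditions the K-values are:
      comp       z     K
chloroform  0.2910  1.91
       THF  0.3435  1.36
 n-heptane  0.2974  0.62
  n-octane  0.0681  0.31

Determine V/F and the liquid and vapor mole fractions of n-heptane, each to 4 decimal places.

V/F = 0.7480, x_n-heptane = 0.4155, y_n-heptane = 0.2576

Iterate (Newton) starting at V/F = 0.5:
  V/F = 0.5000: g = 0.07554, g' = -0.2868 → V/F = 0.7634
  V/F = 0.7634: g = -0.00521, g' = -0.3413 → V/F = 0.7481
  V/F = 0.7481: g = -0.00005, g' = -0.3353 → V/F = 0.7480
Converged at V/F = 0.7480.
Compositions from xᵢ = zᵢ/(1+V/F(Kᵢ−1)), yᵢ = Kᵢxᵢ:
  chloroform: x = 0.1731, y = 0.3307
  THF: x = 0.2706, y = 0.3681
  n-heptane: x = 0.4155, y = 0.2576
  n-octane: x = 0.1407, y = 0.0436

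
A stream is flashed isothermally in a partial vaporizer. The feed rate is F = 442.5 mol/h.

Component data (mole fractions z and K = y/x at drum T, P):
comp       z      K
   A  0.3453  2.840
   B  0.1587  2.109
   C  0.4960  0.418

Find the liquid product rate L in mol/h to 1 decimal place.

Newton iteration, β⁰ = 0.5:
  β = 0.5000: g = 0.03698, g' = -0.7321 → β = 0.5505
  β = 0.5505: g = 0.00015, g' = -0.7275 → β = 0.5507
Converged at β = 0.5507.
Then V = β·F = 0.5507·442.5 = 243.7 mol/h and L = F − V = 198.8 mol/h.

L = 198.8 mol/h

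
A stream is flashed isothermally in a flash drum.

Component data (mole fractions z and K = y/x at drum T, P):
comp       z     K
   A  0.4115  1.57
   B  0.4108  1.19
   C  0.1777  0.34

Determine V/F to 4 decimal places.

Newton iteration, V/F⁰ = 0.5:
  V/F = 0.5000: g = 0.07877, g' = -0.2658 → V/F = 0.7964
  V/F = 0.7964: g = -0.01810, g' = -0.4184 → V/F = 0.7531
  V/F = 0.7531: g = -0.00079, g' = -0.3828 → V/F = 0.7510
Converged at V/F = 0.7510.

V/F = 0.7510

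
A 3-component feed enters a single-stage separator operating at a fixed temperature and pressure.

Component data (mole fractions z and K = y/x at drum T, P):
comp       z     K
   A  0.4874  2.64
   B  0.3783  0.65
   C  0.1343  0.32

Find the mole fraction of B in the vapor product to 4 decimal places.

y_B = 0.3315

Iterate (Newton) starting at V/F = 0.5:
  V/F = 0.5000: g = 0.14033, g' = -0.6064 → V/F = 0.7314
  V/F = 0.7314: g = 0.00376, g' = -0.6005 → V/F = 0.7377
Converged at V/F = 0.7377.
Compositions from xᵢ = zᵢ/(1+V/F(Kᵢ−1)), yᵢ = Kᵢxᵢ:
  A: x = 0.2206, y = 0.5823
  B: x = 0.5100, y = 0.3315
  C: x = 0.2695, y = 0.0862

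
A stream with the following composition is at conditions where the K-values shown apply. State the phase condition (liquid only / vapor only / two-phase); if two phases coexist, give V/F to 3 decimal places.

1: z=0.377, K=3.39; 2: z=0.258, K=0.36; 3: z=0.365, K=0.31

two-phase, V/F = 0.302

ΣzᵢKᵢ = 1.484; Σzᵢ/Kᵢ = 2.005.
Both exceed 1, so a two-phase solution exists.
Rachford–Rice: g(ψ) = Σ zᵢ(Kᵢ−1)/(1+ψ(Kᵢ−1)) = 0.
Newton iteration, ψ⁰ = 0.5:
  ψ = 0.500: g = -0.2168, g' = -1.081 → ψ = 0.299
  ψ = 0.299: g = 0.0036, g' = -1.170 → ψ = 0.302
Converged at ψ = 0.302.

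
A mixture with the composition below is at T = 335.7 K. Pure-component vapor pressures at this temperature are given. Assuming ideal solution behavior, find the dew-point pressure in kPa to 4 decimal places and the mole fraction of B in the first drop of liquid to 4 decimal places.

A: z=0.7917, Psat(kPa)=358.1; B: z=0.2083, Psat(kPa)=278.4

Pdew = 337.9476 kPa, x_B = 0.2529

At the dew point ψ → 1, so Σzᵢ/Kᵢ = 1 with Kᵢ = Pᵢˢᵃᵗ/P ⇒ 1/P = Σzᵢ/Pᵢˢᵃᵗ.
1/P = 0.7917/358.1 + 0.2083/278.4 = 0.0029590 ⇒ P = 337.9476 kPa
xᵢ = zᵢP/Pᵢˢᵃᵗ ⇒ x_B = 0.2083·337.9476/278.4 = 0.2529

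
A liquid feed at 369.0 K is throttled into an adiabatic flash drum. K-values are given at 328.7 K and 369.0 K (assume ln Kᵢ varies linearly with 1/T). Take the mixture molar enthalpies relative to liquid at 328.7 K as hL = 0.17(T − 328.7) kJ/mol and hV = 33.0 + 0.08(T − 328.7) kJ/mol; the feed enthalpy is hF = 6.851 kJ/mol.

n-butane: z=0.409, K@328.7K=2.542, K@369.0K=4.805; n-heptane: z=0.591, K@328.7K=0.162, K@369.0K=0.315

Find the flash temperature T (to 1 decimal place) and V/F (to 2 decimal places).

T = 335.0 K, V/F = 0.18

Adiabatic flash: solve Rachford–Rice at each trial T, then check hF = ψ·hV(T) + (1−ψ)·hL(T).
  T = 328.7 K: K = (2.542, 0.162), RR gives ψ = 0.105, H_out = 3.458 kJ/mol
  T = 369.0 K: K = (4.805, 0.315), RR gives ψ = 0.442, H_out = 19.827 kJ/mol
  T = 348.9 K: K = (3.563, 0.230), RR gives ψ = 0.301, H_out = 12.816 kJ/mol
  T = 338.8 K: K = (3.025, 0.194), RR gives ψ = 0.216, H_out = 8.638 kJ/mol
  T = 333.8 K: K = (2.779, 0.178), RR gives ψ = 0.165, H_out = 6.243 kJ/mol
  T = 336.3 K: K = (2.900, 0.186), RR gives ψ = 0.191, H_out = 7.475 kJ/mol
  T = 335.1 K: K = (2.841, 0.182), RR gives ψ = 0.179, H_out = 6.893 kJ/mol
Linear interpolation between T = 333.8 (H_out = 6.243) and T = 335.1 (H_out = 6.893) on hF = 6.851 gives T ≈ 335.0 K, at which ψ = 0.18.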